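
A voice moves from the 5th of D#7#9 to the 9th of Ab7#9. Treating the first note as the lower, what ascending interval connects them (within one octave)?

D#7#9 has A# as its 5th, and Ab7#9 has B as its 9th.
2 letter names make it a second; at 1 semitone (a half step narrower than major) the quality is minor.

m2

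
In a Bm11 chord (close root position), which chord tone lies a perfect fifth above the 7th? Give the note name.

Bm11 is spelled B-D-F#-A-C#-E.
The 7th is A. A perfect fifth above A is E.
E is the chord's 11th.

E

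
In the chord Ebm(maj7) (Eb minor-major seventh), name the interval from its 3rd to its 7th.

augmented fifth

The chord tones of Ebm(maj7) (Eb minor-major seventh) are Eb–Gb–Bb–D.
That puts Gb below D.
Gb up to D is 8 semitones, a half step wider than a perfect fifth, so the interval is augmented.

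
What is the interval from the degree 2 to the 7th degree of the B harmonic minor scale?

Spelling the B harmonic minor scale: B C# D E F# G A#.
So we need the interval from C# up to A#.
From C# to A# is 9 semitones, exactly the major sixth.

major sixth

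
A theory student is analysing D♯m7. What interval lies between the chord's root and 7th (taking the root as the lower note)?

The chord tones of D♯-7 are D♯, F♯, A♯, C♯.
That puts D♯ below C♯.
7 letter names make it a seventh; at 10 semitones (a half step narrower than major) the quality is minor.

minor seventh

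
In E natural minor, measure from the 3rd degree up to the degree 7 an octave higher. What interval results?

P12

Spelling E natural minor: E F# G A B C D.
The 3rd degree is G and the 7th degree (up an octave) is D.
Counting 12 letters and 19 half steps from G gives a perfect twelfth.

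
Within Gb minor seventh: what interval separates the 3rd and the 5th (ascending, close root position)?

Spelling the chord: Gb-Bbb-Db-Fb.
3rd = Bbb; 5th = Db.
Counting 3 letters and 4 half steps from Bbb gives a major third.

major 3rd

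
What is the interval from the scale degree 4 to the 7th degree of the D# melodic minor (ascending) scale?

The scale runs D# E# F# G# A# B# C##.
That puts G# below C##.
G# up to C## is 6 semitones, a half step wider than a perfect fourth, so the interval is augmented.

A4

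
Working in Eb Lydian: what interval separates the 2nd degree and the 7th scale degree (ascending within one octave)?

major sixth

Spelling Eb Lydian: Eb F G A Bb C D.
2nd degree = F; 7th degree = D.
From F to D is 9 semitones, exactly the major sixth.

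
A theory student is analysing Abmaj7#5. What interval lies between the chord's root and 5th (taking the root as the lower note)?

A5

The chord tones of Abmaj7#5 are Ab, C, E, G.
Root = Ab; 5th = E.
Ab up to E is 8 semitones, a half step wider than a perfect fifth, so the interval is augmented.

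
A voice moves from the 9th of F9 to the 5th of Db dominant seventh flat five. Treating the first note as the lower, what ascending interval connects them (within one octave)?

diminished second

F9 has G as its 9th, and Db dominant seventh flat five has Abb as its 5th.
2 letter names make it a second; at 0 semitones (a whole step narrower than major) the quality is diminished.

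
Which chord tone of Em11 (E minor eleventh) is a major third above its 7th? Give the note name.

The chord tones of Em11 are E G B D F# A.
The 7th is D. A major third above D is F#.
F# is the chord's 9th.

F#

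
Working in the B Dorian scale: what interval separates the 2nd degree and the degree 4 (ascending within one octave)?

B dorian: B C# D E F# G# A.
2nd degree = C#; 4th degree = E.
From C# to E: 3 semitones over a third = minor.

minor third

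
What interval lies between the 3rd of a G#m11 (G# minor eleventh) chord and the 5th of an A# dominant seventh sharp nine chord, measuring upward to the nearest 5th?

G#m11 (G# minor eleventh) has B as its 3rd, and A# dominant seventh sharp nine has E# as its 5th.
4 letter names make it a fourth; at 6 semitones (a half step wider than perfect) the quality is augmented.

augmented 4th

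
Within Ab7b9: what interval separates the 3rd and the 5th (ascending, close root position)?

The chord tones of Ab7b9 are Ab–C–Eb–Gb–Bbb.
3rd = C; 5th = Eb.
3 letter names make it a third; at 3 semitones (a half step narrower than major) the quality is minor.

minor third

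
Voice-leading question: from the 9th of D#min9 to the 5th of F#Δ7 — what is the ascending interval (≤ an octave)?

minor 6th

D#min9 has E# as its 9th, and F#Δ7 has C# as its 5th.
From E# to C#: 8 semitones over a sixth = minor.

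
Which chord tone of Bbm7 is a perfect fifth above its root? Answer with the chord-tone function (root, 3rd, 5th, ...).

5th

Spelling the chord: Bb–Db–F–Ab.
The root is Bb. A perfect fifth above Bb is F.
F is the chord's 5th.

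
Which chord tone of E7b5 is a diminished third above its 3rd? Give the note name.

Bb

Spelling the chord: E G♯ B♭ D.
The 3rd is G♯. A diminished third above G♯ is B♭.
B♭ is the chord's 5th.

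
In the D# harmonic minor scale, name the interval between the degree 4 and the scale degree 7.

A4

Spelling the D# harmonic minor scale: D# E# F# G# A# B C##.
Degree 4 = G#; 7th degree = C##.
From G# to C##: 6 semitones over a fourth = augmented.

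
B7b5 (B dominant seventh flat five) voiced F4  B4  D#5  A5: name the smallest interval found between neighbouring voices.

M3

Adjacent intervals: F4→B4 = augmented fourth; B4→D#5 = major third; D#5→A5 = diminished fifth.
The smallest is B4 to D#5, a major third (4 semitones).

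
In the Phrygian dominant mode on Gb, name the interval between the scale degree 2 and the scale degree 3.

Gb phrygian dominant: Gb Abb Bb Cb Db Ebb Fb.
So we need the interval from Abb up to Bb.
From Abb to Bb: 3 semitones over a second = augmented.

augmented second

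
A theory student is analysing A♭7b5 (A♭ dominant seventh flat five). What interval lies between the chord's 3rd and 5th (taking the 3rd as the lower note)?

diminished third

The chord tones of A♭7b5 are A♭, C, E𝄫, G♭.
The 3rd is C and the 5th is E𝄫.
3 letter names make it a third; at 2 semitones (a whole step narrower than major) the quality is diminished.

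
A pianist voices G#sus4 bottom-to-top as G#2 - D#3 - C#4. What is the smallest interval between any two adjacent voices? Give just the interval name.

perfect fifth

Adjacent intervals: G#2→D#3 = perfect fifth; D#3→C#4 = minor seventh.
The smallest is G#2 to D#3, a perfect fifth (7 semitones).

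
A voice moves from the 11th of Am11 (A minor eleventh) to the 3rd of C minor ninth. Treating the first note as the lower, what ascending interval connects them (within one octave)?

Am11 (A minor eleventh) has D as its 11th, and C minor ninth has E♭ as its 3rd.
D up to E♭ is 1 semitone, a half step narrower than a major second, so the interval is minor.

minor second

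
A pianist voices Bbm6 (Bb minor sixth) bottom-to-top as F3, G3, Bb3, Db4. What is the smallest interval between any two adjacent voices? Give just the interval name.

Adjacent intervals: F3→G3 = major second; G3→Bb3 = minor third; Bb3→Db4 = minor third.
The smallest is F3 to G3, a major second (2 semitones).

major second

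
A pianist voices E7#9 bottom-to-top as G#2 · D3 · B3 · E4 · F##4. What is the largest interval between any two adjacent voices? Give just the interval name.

Adjacent intervals: G#2→D3 = diminished fifth; D3→B3 = major sixth; B3→E4 = perfect fourth; E4→F##4 = augmented second.
The largest is D3 to B3, a major sixth (9 semitones).

major sixth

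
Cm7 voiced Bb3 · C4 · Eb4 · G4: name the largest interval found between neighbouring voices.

Adjacent intervals: Bb3→C4 = major second; C4→Eb4 = minor third; Eb4→G4 = major third.
The largest is Eb4 to G4, a major third (4 semitones).

major 3rd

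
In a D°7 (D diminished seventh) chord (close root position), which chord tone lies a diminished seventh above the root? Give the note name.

Cb

Spelling the chord: D-F-A♭-C♭.
The root is D. A diminished seventh above D is C♭.
C♭ is the chord's 7th.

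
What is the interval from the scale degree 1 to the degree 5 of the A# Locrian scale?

A# locrian: A# B C# D# E F# G#.
So we need the interval from A# up to E.
A# up to E is 6 semitones, a half step narrower than a perfect fifth, so the interval is diminished.

diminished fifth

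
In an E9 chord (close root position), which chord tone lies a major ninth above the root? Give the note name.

Spelling the chord: E-G#-B-D-F#.
The root is E. A major ninth above E is F#.
F# is the chord's 9th.

F#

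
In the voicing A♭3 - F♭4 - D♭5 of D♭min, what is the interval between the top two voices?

Those voices are F♭4 and D♭5.
F♭ up to D♭ spans 6 letter names and 9 semitones — a major sixth.

major 6th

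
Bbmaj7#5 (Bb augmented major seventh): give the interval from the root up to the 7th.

M7

The chord tones of Bbmaj7#5 (Bb augmented major seventh) are Bb-D-F#-A.
The root is Bb and the 7th is A.
Bb up to A spans 7 letter names and 11 semitones — a major seventh.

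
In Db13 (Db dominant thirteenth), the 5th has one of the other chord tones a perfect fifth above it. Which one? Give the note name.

Eb

Db13 is spelled Db-F-Ab-Cb-Eb-Bb.
The 5th is Ab. A perfect fifth above Ab is Eb.
Eb is the chord's 9th.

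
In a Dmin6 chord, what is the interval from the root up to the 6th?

Dm6 (D minor sixth): D–F–A–B.
The root is D and the 6th is B.
D up to B spans 6 letter names and 9 semitones — a major sixth.

major sixth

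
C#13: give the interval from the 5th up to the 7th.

minor third

C# dominant thirteenth: C#, E#, G#, B, D#, A#.
That puts G# below B.
From G# to B: 3 semitones over a third = minor.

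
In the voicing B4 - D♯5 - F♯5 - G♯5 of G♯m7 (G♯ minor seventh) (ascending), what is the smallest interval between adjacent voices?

major second

Adjacent intervals: B4→D♯5 = major third; D♯5→F♯5 = minor third; F♯5→G♯5 = major second.
The smallest is F♯5 to G♯5, a major second (2 semitones).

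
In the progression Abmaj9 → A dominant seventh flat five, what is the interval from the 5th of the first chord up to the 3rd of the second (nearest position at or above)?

Abmaj9 has Eb as its 5th, and A dominant seventh flat five has C# as its 3rd.
6 letter names make it a sixth; at 10 semitones (a half step wider than major) the quality is augmented.

augmented sixth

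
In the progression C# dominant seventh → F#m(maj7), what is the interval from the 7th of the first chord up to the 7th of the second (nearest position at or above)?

The 7th of C# dominant seventh is B; the 7th of F#m(maj7) is E#.
From B to E#: 6 semitones over a fourth = augmented.

augmented 4th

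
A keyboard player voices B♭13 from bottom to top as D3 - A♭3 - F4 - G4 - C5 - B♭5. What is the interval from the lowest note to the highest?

minor 20th

The outer voices are D3 and B♭5.
20 letter names make it a 20th; at 32 semitones (a half step narrower than major) the quality is minor.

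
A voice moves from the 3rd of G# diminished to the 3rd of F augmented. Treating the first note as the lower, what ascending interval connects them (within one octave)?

minor seventh

The 3rd of G# diminished is B; the 3rd of F augmented is A.
B up to A is 10 semitones, a half step narrower than a major seventh, so the interval is minor.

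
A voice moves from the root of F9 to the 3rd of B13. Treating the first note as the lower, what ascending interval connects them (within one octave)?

augmented sixth

The root of F9 is F; the 3rd of B13 is D#.
From F to D#: 10 semitones over a sixth = augmented.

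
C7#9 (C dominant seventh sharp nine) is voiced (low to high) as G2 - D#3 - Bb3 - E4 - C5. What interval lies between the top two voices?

Those voices are E4 and C5.
6 letter names make it a sixth; at 8 semitones (a half step narrower than major) the quality is minor.

minor sixth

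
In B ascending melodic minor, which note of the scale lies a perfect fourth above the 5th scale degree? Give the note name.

B

The scale is B C# D E F# G# A#.
The 5th scale degree is F#; a perfect fourth above that is B — scale degree 1.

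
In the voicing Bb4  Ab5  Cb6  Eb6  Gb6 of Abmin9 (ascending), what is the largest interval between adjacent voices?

Adjacent intervals: Bb4→Ab5 = minor seventh; Ab5→Cb6 = minor third; Cb6→Eb6 = major third; Eb6→Gb6 = minor third.
The largest is Bb4 to Ab5, a minor seventh (10 semitones).

minor seventh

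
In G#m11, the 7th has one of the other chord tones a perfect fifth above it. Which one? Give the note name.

C#

G#m11: G#–B–D#–F#–A#–C#.
The 7th is F#. A perfect fifth above F# is C#.
C# is the chord's 11th.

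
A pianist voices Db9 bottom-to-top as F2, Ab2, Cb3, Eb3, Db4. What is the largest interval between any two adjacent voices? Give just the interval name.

Adjacent intervals: F2→Ab2 = minor third; Ab2→Cb3 = minor third; Cb3→Eb3 = major third; Eb3→Db4 = minor seventh.
The largest is Eb3 to Db4, a minor seventh (10 semitones).

m7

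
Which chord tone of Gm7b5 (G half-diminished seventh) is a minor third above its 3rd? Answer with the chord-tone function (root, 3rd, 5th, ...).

Gm7b5 is spelled G, Bb, Db, F.
The 3rd is Bb. A minor third above Bb is Db.
Db is the chord's 5th.

5th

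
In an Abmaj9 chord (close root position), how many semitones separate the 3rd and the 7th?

Ab major ninth is spelled Ab-C-Eb-G-Bb.
C to G is a perfect fifth: 7 semitones.

7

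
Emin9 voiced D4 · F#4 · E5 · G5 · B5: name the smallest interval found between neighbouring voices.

Adjacent intervals: D4→F#4 = major third; F#4→E5 = minor seventh; E5→G5 = minor third; G5→B5 = major third.
The smallest is E5 to G5, a minor third (3 semitones).

minor third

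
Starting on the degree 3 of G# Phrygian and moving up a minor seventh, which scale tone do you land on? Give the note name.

The scale is G# A B C# D# E F#.
The degree 3 is B; a minor seventh above that is A — scale degree 2.

A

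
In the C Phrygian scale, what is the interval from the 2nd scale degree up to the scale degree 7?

major sixth

The scale runs C D♭ E♭ F G A♭ B♭.
The 2nd scale degree is D♭ and the degree 7 is B♭.
Counting 6 letters and 9 half steps from D♭ gives a major sixth.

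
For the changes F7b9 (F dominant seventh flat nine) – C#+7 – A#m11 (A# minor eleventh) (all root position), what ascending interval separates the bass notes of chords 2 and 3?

major sixth

The roots are C# and A#.
Counting 6 letters and 9 half steps from C# gives a major sixth.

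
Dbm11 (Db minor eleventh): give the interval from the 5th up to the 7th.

The chord tones of Dbm11 (Db minor eleventh) are Db Fb Ab Cb Eb Gb.
5th = Ab; 7th = Cb.
From Ab to Cb: 3 semitones over a third = minor.

minor third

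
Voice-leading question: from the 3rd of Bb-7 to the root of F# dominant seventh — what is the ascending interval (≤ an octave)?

augmented 3rd

Bb-7 has Db as its 3rd, and F# dominant seventh has F# as its root.
From Db to F#: 5 semitones over a third = augmented.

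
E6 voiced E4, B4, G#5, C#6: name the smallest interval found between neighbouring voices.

perfect fourth

Adjacent intervals: E4→B4 = perfect fifth; B4→G#5 = major sixth; G#5→C#6 = perfect fourth.
The smallest is G#5 to C#6, a perfect fourth (5 semitones).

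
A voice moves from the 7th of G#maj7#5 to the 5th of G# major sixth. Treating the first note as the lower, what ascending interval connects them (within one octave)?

minor 6th

The 7th of G#maj7#5 is F##; the 5th of G# major sixth is D#.
6 letter names make it a sixth; at 8 semitones (a half step narrower than major) the quality is minor.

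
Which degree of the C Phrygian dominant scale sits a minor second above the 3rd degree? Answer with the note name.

The scale is C D♭ E F G A♭ B♭.
The 3rd degree is E; a minor second above that is F — scale degree 4.

F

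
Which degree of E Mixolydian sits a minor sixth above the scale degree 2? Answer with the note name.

D

The scale is E F# G# A B C# D.
The scale degree 2 is F#; a minor sixth above that is D — scale degree 7.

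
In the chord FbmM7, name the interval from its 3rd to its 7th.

A5

Fb minor-major seventh is spelled Fb Abb Cb Eb.
The 3rd is Abb and the 7th is Eb.
5 letter names make it a fifth; at 8 semitones (a half step wider than perfect) the quality is augmented.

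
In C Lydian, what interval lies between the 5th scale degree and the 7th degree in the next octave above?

Spelling C Lydian: C D E F♯ G A B.
That puts G below B.
Counting 10 letters and 16 half steps from G gives a major tenth.

major 10th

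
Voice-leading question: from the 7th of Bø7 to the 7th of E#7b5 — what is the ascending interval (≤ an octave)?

Bø7 has A as its 7th, and E#7b5 has D# as its 7th.
A up to D# is 6 semitones, a half step wider than a perfect fourth, so the interval is augmented.

augmented fourth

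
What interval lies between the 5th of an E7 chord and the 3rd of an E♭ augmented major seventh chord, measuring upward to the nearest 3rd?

minor sixth

The 5th of E7 is B; the 3rd of E♭ augmented major seventh is G.
From B to G: 8 semitones over a sixth = minor.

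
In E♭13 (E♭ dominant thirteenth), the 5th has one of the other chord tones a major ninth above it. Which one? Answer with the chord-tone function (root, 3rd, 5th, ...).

The chord tones of E♭13 are E♭ G B♭ D♭ F C.
The 5th is B♭. A major ninth above B♭ is C.
C is the chord's 13th.

13th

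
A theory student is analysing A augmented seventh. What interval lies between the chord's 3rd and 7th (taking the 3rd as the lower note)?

A+7: A, C#, E#, G.
That puts C# below G.
C# up to G is 6 semitones, a half step narrower than a perfect fifth, so the interval is diminished.
This 3–7 tritone is the characteristic tension at the heart of the dominant sound.

diminished fifth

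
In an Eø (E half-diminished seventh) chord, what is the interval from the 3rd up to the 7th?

perfect fifth

Eø7 is spelled E–G–Bb–D.
That puts G below D.
Counting 5 letters and 7 half steps from G gives a perfect fifth.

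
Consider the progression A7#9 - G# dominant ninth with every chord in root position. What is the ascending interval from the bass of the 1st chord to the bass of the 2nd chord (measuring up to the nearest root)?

M7

The roots are A and G#.
From A to G# is 11 semitones, exactly the major seventh.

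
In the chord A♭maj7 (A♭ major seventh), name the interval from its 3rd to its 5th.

minor 3rd

The chord tones of A♭M7 (A♭ major seventh) are A♭ C E♭ G.
So we need the interval from C up to E♭.
3 letter names make it a third; at 3 semitones (a half step narrower than major) the quality is minor.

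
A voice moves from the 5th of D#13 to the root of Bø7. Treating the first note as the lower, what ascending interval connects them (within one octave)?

D#13 has A# as its 5th, and Bø7 has B as its root.
A# up to B is 1 semitone, a half step narrower than a major second, so the interval is minor.

minor 2nd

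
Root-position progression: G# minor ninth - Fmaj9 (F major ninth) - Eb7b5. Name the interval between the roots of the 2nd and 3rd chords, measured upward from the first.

The roots are F and Eb.
7 letter names make it a seventh; at 10 semitones (a half step narrower than major) the quality is minor.

minor seventh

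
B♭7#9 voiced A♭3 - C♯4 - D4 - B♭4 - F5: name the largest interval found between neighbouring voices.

minor 6th

Adjacent intervals: A♭3→C♯4 = augmented third; C♯4→D4 = minor second; D4→B♭4 = minor sixth; B♭4→F5 = perfect fifth.
The largest is D4 to B♭4, a minor sixth (8 semitones).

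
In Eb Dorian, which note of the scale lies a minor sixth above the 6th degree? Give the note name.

The scale is Eb F Gb Ab Bb C Db.
The 6th degree is C; a minor sixth above that is Ab — scale degree 4.

Ab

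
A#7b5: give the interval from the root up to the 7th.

A# dominant seventh flat five is spelled A#, C##, E, G#.
The root is A# and the 7th is G#.
From A# to G#: 10 semitones over a seventh = minor.

minor seventh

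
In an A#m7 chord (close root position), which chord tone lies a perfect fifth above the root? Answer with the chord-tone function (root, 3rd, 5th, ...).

5th

A#m7 (A# minor seventh) is spelled A#, C#, E#, G#.
The root is A#. A perfect fifth above A# is E#.
E# is the chord's 5th.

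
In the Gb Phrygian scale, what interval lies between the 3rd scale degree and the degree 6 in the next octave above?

Gb phrygian: Gb Abb Bbb Cb Db Ebb Fb.
3rd scale degree = Bbb; 6th scale degree (up an octave) = Ebb.
Counting 11 letters and 17 half steps from Bbb gives a perfect eleventh.

perfect 11th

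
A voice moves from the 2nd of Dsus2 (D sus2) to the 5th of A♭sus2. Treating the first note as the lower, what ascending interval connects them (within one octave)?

The 2nd of Dsus2 (D sus2) is E; the 5th of A♭sus2 is E♭.
8 letter names make it an octave; at 11 semitones (a half step narrower than perfect) the quality is diminished.

diminished 8th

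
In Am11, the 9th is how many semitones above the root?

Am11 (A minor eleventh): A-C-E-G-B-D.
A to B is a major ninth: 14 semitones.

14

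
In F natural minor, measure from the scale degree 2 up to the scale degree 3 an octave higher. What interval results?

The scale runs F G Ab Bb C Db Eb.
Scale degree 2 = G; degree 3 (up an octave) = Ab.
G up to Ab is 13 semitones, a half step narrower than a major ninth, so the interval is minor.

minor ninth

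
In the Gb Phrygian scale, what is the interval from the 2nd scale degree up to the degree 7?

major sixth

Spelling the Gb Phrygian scale: Gb Abb Bbb Cb Db Ebb Fb.
The 2nd scale degree is Abb and the degree 7 is Fb.
Counting 6 letters and 9 half steps from Abb gives a major sixth.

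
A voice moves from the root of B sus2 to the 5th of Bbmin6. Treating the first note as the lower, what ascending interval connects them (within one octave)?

d5

B sus2 has B as its root, and Bbmin6 has F as its 5th.
From B to F: 6 semitones over a fifth = diminished.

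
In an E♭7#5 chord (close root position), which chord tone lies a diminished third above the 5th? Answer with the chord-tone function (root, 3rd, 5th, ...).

7th

The chord tones of E♭ augmented seventh are E♭, G, B, D♭.
The 5th is B. A diminished third above B is D♭.
D♭ is the chord's 7th.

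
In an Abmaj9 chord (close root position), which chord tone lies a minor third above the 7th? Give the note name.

Spelling the chord: Ab–C–Eb–G–Bb.
The 7th is G. A minor third above G is Bb.
Bb is the chord's 9th.

Bb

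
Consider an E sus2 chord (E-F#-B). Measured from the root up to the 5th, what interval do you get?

So we need the interval from E up to B.
From E to B is 7 semitones, exactly the perfect fifth.

P5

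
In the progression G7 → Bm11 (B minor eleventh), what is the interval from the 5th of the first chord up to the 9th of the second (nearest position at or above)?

G7 has D as its 5th, and Bm11 (B minor eleventh) has C# as its 9th.
From D to C# is 11 semitones, exactly the major seventh.

major seventh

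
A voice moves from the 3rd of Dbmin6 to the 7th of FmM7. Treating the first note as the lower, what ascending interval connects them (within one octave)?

Dbmin6 has Fb as its 3rd, and FmM7 has E as its 7th.
7 letter names make it a seventh; at 12 semitones (a half step wider than major) the quality is augmented.

augmented seventh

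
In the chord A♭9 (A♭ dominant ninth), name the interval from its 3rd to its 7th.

Spelling the chord: A♭ C E♭ G♭ B♭.
The 3rd is C and the 7th is G♭.
C up to G♭ is 6 semitones, a half step narrower than a perfect fifth, so the interval is diminished.
That tritone between 3rd and 7th is what gives the dominant seventh its pull toward resolution.

diminished 5th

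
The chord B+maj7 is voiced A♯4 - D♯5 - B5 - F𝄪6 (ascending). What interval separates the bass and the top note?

major thirteenth

The outer voices are A♯4 and F𝄪6.
From A♯ to F𝄪 is 21 semitones, exactly the major thirteenth.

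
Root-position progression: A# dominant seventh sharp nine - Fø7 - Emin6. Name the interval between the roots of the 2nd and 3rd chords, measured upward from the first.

The roots are F and E.
F up to E spans 7 letter names and 11 semitones — a major seventh.

major seventh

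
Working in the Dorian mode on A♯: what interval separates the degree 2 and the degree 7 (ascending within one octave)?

Spelling the Dorian mode on A♯: A♯ B♯ C♯ D♯ E♯ F𝄪 G♯.
So we need the interval from B♯ up to G♯.
B♯ up to G♯ is 8 semitones, a half step narrower than a major sixth, so the interval is minor.

minor sixth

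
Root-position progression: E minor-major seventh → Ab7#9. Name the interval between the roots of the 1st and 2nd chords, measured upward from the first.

The roots are E and Ab.
From E to Ab: 4 semitones over a fourth = diminished.

diminished fourth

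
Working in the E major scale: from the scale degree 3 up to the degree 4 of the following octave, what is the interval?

minor ninth

E major: E F# G# A B C# D#.
So we need the interval from G# up to A.
From G# to A: 13 semitones over a ninth = minor.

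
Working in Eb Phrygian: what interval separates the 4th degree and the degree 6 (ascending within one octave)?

minor third

Spelling Eb Phrygian: Eb Fb Gb Ab Bb Cb Db.
That puts Ab below Cb.
3 letter names make it a third; at 3 semitones (a half step narrower than major) the quality is minor.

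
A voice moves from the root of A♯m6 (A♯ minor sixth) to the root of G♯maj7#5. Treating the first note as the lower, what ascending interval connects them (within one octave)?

minor seventh

A♯m6 (A♯ minor sixth) has A♯ as its root, and G♯maj7#5 has G♯ as its root.
From A♯ to G♯: 10 semitones over a seventh = minor.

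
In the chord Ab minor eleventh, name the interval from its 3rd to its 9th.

Abm11 (Ab minor eleventh) is spelled Ab, Cb, Eb, Gb, Bb, Db.
So we need the interval from Cb up to Bb.
Cb up to Bb spans 7 letter names and 11 semitones — a major seventh.

major seventh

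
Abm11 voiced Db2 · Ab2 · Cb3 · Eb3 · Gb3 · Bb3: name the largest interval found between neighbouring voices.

perfect 5th

Adjacent intervals: Db2→Ab2 = perfect fifth; Ab2→Cb3 = minor third; Cb3→Eb3 = major third; Eb3→Gb3 = minor third; Gb3→Bb3 = major third.
The largest is Db2 to Ab2, a perfect fifth (7 semitones).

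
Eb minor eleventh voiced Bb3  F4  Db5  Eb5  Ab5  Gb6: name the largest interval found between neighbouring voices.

Adjacent intervals: Bb3→F4 = perfect fifth; F4→Db5 = minor sixth; Db5→Eb5 = major second; Eb5→Ab5 = perfect fourth; Ab5→Gb6 = minor seventh.
The largest is Ab5 to Gb6, a minor seventh (10 semitones).

m7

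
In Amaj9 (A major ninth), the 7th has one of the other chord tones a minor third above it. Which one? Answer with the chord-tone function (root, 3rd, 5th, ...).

A major ninth is spelled A, C♯, E, G♯, B.
The 7th is G♯. A minor third above G♯ is B.
B is the chord's 9th.

9th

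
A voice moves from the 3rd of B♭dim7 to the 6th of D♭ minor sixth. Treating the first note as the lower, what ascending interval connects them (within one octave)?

major sixth

The 3rd of B♭dim7 is D♭; the 6th of D♭ minor sixth is B♭.
D♭ up to B♭ spans 6 letter names and 9 semitones — a major sixth.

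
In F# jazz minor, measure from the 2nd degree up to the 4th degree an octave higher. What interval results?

m10

Spelling F# jazz minor: F# G# A B C# D# E#.
2nd degree = G#; scale degree 4 (up an octave) = B.
10 letter names make it a tenth; at 15 semitones (a half step narrower than major) the quality is minor.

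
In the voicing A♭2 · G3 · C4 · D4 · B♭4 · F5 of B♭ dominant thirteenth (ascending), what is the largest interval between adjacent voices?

Adjacent intervals: A♭2→G3 = major seventh; G3→C4 = perfect fourth; C4→D4 = major second; D4→B♭4 = minor sixth; B♭4→F5 = perfect fifth.
The largest is A♭2 to G3, a major seventh (11 semitones).

M7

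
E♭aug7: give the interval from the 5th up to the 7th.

diminished third

E♭7#5 is spelled E♭-G-B-D♭.
5th = B; 7th = D♭.
From B to D♭: 2 semitones over a third = diminished.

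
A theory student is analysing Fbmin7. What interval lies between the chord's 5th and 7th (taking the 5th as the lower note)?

minor third

The chord tones of Fbm7 (Fb minor seventh) are Fb Abb Cb Ebb.
That puts Cb below Ebb.
3 letter names make it a third; at 3 semitones (a half step narrower than major) the quality is minor.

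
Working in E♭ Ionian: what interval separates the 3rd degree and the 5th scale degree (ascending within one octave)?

minor third

Spelling E♭ Ionian: E♭ F G A♭ B♭ C D.
3rd degree = G; 5th scale degree = B♭.
From G to B♭: 3 semitones over a third = minor.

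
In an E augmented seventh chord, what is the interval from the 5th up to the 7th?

diminished third

Eaug7 (E augmented seventh): E G# B# D.
That puts B# below D.
From B# to D: 2 semitones over a third = diminished.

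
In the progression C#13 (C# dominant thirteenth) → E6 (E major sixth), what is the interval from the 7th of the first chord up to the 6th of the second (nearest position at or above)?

C#13 (C# dominant thirteenth) has B as its 7th, and E6 (E major sixth) has C# as its 6th.
Counting 2 letters and 2 half steps from B gives a major second.

major second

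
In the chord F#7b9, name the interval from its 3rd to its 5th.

minor third

F#7b9 is spelled F#, A#, C#, E, G.
3rd = A#; 5th = C#.
A# up to C# is 3 semitones, a half step narrower than a major third, so the interval is minor.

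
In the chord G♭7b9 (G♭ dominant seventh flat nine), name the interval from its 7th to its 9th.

minor third

Spelling the chord: G♭-B♭-D♭-F♭-A𝄫.
That puts F♭ below A𝄫.
F♭ up to A𝄫 is 3 semitones, a half step narrower than a major third, so the interval is minor.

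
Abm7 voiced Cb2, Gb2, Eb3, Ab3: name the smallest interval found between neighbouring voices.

P4

Adjacent intervals: Cb2→Gb2 = perfect fifth; Gb2→Eb3 = major sixth; Eb3→Ab3 = perfect fourth.
The smallest is Eb3 to Ab3, a perfect fourth (5 semitones).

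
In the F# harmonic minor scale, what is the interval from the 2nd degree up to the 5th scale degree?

perfect fourth

Spelling the F# harmonic minor scale: F# G# A B C# D E#.
The 2nd degree is G# and the 5th scale degree is C#.
From G# to C# is 5 semitones, exactly the perfect fourth.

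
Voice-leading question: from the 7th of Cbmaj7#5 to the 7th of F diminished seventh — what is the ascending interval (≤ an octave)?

The 7th of Cbmaj7#5 is Bb; the 7th of F diminished seventh is Ebb.
From Bb to Ebb: 4 semitones over a fourth = diminished.

diminished 4th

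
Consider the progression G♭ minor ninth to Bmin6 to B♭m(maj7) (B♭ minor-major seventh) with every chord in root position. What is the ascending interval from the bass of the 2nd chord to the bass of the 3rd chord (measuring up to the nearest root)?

The roots are B and B♭.
8 letter names make it an octave; at 11 semitones (a half step narrower than perfect) the quality is diminished.

diminished octave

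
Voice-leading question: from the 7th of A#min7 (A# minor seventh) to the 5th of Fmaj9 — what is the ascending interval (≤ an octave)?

diminished 4th

The 7th of A#min7 (A# minor seventh) is G#; the 5th of Fmaj9 is C.
G# up to C is 4 semitones, a half step narrower than a perfect fourth, so the interval is diminished.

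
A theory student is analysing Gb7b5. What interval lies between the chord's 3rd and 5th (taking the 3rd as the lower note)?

diminished third

Spelling the chord: Gb-Bb-Dbb-Fb.
3rd = Bb; 5th = Dbb.
Bb up to Dbb is 2 semitones, a whole step narrower than a major third, so the interval is diminished.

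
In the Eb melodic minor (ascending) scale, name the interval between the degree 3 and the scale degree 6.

augmented fourth

The scale runs Eb F Gb Ab Bb C D.
That puts Gb below C.
4 letter names make it a fourth; at 6 semitones (a half step wider than perfect) the quality is augmented.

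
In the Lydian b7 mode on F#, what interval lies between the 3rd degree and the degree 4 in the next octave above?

major ninth

The scale runs F# G# A# B# C# D# E.
3rd degree = A#; 4th degree (up an octave) = B#.
Counting 9 letters and 14 half steps from A# gives a major ninth.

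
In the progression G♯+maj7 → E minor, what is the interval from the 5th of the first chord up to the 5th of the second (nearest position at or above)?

diminished sixth

The 5th of G♯+maj7 is D𝄪; the 5th of E minor is B.
From D𝄪 to B: 7 semitones over a sixth = diminished.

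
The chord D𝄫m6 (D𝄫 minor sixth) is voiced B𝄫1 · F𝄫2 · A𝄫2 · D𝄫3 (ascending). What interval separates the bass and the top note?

The outer voices are B𝄫1 and D𝄫3.
10 letter names make it a tenth; at 15 semitones (a half step narrower than major) the quality is minor.

m10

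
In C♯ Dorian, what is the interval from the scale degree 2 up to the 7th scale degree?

minor 6th

Spelling C♯ Dorian: C♯ D♯ E F♯ G♯ A♯ B.
So we need the interval from D♯ up to B.
D♯ up to B is 8 semitones, a half step narrower than a major sixth, so the interval is minor.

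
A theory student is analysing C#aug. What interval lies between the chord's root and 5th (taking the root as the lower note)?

augmented 5th

C#aug: C#–E#–G##.
The root is C# and the 5th is G##.
5 letter names make it a fifth; at 8 semitones (a half step wider than perfect) the quality is augmented.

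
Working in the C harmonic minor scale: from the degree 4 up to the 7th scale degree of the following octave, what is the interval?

Spelling the C harmonic minor scale: C D E♭ F G A♭ B.
The degree 4 is F and the degree 7 (up an octave) is B.
From F to B: 18 semitones over an eleventh = augmented.

augmented 11th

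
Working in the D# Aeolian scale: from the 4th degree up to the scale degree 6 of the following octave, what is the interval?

The scale runs D# E# F# G# A# B C#.
So we need the interval from G# up to B.
10 letter names make it a tenth; at 15 semitones (a half step narrower than major) the quality is minor.

minor tenth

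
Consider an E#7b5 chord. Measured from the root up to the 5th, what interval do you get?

Spelling the chord: E#, G##, B, D#.
The root is E# and the 5th is B.
E# up to B is 6 semitones, a half step narrower than a perfect fifth, so the interval is diminished.

d5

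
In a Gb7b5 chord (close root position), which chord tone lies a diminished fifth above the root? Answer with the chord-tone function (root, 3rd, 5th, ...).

Gb dominant seventh flat five: Gb, Bb, Dbb, Fb.
The root is Gb. A diminished fifth above Gb is Dbb.
Dbb is the chord's 5th.

5th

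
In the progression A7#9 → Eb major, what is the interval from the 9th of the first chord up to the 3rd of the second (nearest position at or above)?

The 9th of A7#9 is B#; the 3rd of Eb major is G.
From B# to G: 7 semitones over a sixth = diminished.

diminished 6th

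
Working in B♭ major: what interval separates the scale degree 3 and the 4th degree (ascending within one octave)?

minor 2nd

The scale runs B♭ C D E♭ F G A.
That puts D below E♭.
From D to E♭: 1 semitone over a second = minor.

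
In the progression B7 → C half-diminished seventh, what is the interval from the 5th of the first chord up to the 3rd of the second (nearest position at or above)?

diminished seventh

The 5th of B7 is F♯; the 3rd of C half-diminished seventh is E♭.
F♯ up to E♭ is 9 semitones, a whole step narrower than a major seventh, so the interval is diminished.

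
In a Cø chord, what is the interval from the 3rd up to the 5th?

Cø: C–E♭–G♭–B♭.
The 3rd is E♭ and the 5th is G♭.
3 letter names make it a third; at 3 semitones (a half step narrower than major) the quality is minor.

minor third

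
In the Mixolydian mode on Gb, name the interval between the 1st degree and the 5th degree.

The scale runs Gb Ab Bb Cb Db Eb Fb.
So we need the interval from Gb up to Db.
From Gb to Db is 7 semitones, exactly the perfect fifth.

perfect fifth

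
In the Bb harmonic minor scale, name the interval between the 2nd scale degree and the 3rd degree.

Bb harmonic minor: Bb C Db Eb F Gb A.
That puts C below Db.
From C to Db: 1 semitone over a second = minor.

minor 2nd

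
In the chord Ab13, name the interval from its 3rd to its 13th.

perfect eleventh

Ab dominant thirteenth is spelled Ab, C, Eb, Gb, Bb, F.
So we need the interval from C up to F.
Counting 11 letters and 17 half steps from C gives a perfect eleventh.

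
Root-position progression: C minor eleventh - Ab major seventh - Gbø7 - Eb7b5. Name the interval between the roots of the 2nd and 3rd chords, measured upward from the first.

The roots are Ab and Gb.
Ab up to Gb is 10 semitones, a half step narrower than a major seventh, so the interval is minor.

m7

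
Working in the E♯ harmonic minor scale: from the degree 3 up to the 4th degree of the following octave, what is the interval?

major ninth

Spelling the E♯ harmonic minor scale: E♯ F𝄪 G♯ A♯ B♯ C♯ D𝄪.
The degree 3 is G♯ and the 4th degree (up an octave) is A♯.
From G♯ to A♯ is 14 semitones, exactly the major ninth.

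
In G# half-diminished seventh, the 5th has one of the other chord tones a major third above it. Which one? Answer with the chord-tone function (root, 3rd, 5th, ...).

7th

G#m7b5 (G# half-diminished seventh) is spelled G#-B-D-F#.
The 5th is D. A major third above D is F#.
F# is the chord's 7th.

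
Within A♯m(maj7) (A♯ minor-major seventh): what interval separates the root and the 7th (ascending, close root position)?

major seventh

A♯m(maj7) (A♯ minor-major seventh) is spelled A♯-C♯-E♯-G𝄪.
That puts A♯ below G𝄪.
A♯ up to G𝄪 spans 7 letter names and 11 semitones — a major seventh.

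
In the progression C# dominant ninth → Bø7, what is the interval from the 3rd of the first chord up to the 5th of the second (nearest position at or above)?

C# dominant ninth has E# as its 3rd, and Bø7 has F as its 5th.
E# up to F is 0 semitones, a whole step narrower than a major second, so the interval is diminished.

diminished 2nd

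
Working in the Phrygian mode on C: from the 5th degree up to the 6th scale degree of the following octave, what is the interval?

Spelling the Phrygian mode on C: C Db Eb F G Ab Bb.
The 5th degree is G and the scale degree 6 (up an octave) is Ab.
G up to Ab is 13 semitones, a half step narrower than a major ninth, so the interval is minor.

minor 9th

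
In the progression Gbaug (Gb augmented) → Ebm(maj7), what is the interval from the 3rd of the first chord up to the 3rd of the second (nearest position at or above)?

minor sixth

The 3rd of Gbaug (Gb augmented) is Bb; the 3rd of Ebm(maj7) is Gb.
From Bb to Gb: 8 semitones over a sixth = minor.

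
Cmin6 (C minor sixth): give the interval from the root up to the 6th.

Cmin6 is spelled C-E♭-G-A.
Root = C; 6th = A.
Counting 6 letters and 9 half steps from C gives a major sixth.

major 6th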